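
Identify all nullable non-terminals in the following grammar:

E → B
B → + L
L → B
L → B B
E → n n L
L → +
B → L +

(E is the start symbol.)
There are no ε-productions, so no non-terminal can derive ε.
No non-terminals are nullable.

Answer: None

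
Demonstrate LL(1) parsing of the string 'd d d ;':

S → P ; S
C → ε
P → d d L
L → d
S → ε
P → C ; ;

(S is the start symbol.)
LL(1) parsing maintains a stack (initially the start symbol over $) and the input. At each step: if the stack top is a terminal, match it against the current input token; if it is a non-terminal N, replace it with the RHS of M[N, lookahead] (the unique production whose predict set contains the lookahead).

Stack is shown with the top on the left.

Stack        Input      Action
------------------------------
S $          d d d ; $  output S → P ; S
P ; S $      d d d ; $  output P → d d L
d d L ; S $  d d d ; $  match 'd'
d L ; S $    d d ; $    match 'd'
L ; S $      d ; $      output L → d
d ; S $      d ; $      match 'd'
; S $        ; $        match ';'
S $          $          output S → ε
$            $          accept

The string is accepted.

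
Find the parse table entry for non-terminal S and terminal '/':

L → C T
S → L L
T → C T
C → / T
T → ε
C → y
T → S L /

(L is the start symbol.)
S → L L

To find M[S, '/'], we find productions for S where '/' is in the predict set (PREDICT(N → α) = (FIRST(α) \ {ε}) ∪ (FOLLOW(N) if α ⇒* ε)).

Relevant sets:
  FIRST(L) = { '/', 'y' }

S → L L: PREDICT = { '/', 'y' }
  '/' is in predict set, so this production goes in M[S, '/']

M[S, '/'] = S → L L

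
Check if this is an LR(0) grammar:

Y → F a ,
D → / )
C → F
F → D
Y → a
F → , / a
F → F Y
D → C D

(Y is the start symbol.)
No. Shift-reduce conflict between [C → F .] and [D → . / )]

A grammar is LR(0) if no state in the canonical LR(0) collection has:
  - both a shift item (dot before a terminal) and a complete item (shift-reduce conflict), or
  - two or more complete items (reduce-reduce conflict; the accept item [Y' → Y .] counts as a complete item here).

Augment with Y' → Y and build the canonical LR(0) collection (I0 = CLOSURE({[Y' → . Y]}), then GOTO on every symbol after a dot until no new states appear). It has 16 states:
  I0: { [C → . F], [D → . / )], [D → . C D], [F → . , / a], [F → . D], [F → . F Y], [Y → . F a ,], [Y → . a], [Y' → . Y] }  — shift
  I1: { [F → , . / a] }  — shift
  I2: { [D → / . )] }  — shift
  I3: { [C → . F], [D → . / )], [D → . C D], [D → C . D], [F → . , / a], [F → . D], [F → . F Y] }  — shift
  I4: { [F → D .] }  — reduce
  I5: { [C → . F], [C → F .], [D → . / )], [D → . C D], [F → . , / a], [F → . D], [F → . F Y], [F → F . Y], [Y → . F a ,], [Y → . a], [Y → F . a ,] }  — shift, reduce
  I6: { [Y' → Y .] }  — accept
  I7: { [Y → a .] }  — reduce
  I8: { [F → F Y .] }  — reduce
  I9: { [Y → F a . ,], [Y → a .] }  — shift, reduce
  I10: { [Y → F a , .] }  — reduce
  I11: { [D → C D .], [F → D .] }  — 2 reduces
  I12: { [C → . F], [C → F .], [D → . / )], [D → . C D], [F → . , / a], [F → . D], [F → . F Y], [F → F . Y], [Y → . F a ,], [Y → . a] }  — shift, reduce
  I13: { [D → / ) .] }  — reduce
  I14: { [F → , / . a] }  — shift
  I15: { [F → , / a .] }  — reduce

Conflict in state I5:
  Shift-reduce conflict between [C → F .] and [D → . / )]
So the grammar is NOT LR(0).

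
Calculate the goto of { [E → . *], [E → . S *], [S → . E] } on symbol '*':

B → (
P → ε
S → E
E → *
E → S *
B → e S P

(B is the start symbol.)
GOTO(I, '*') = CLOSURE({ [A → αX.β] : [A → α.Xβ] ∈ I, X = '*' })

Items with dot before '*', with the dot advanced:
  [E → . *] → [E → * .]
Closure adds nothing (no advanced item has the dot before a non-terminal).

GOTO = { [E → * .] }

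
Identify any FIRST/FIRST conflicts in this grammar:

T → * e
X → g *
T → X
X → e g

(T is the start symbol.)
FIRST sets of the non-terminals at (or reachable through a nullable prefix from) the front of some alternative:
  FIRST(X) = { 'e', 'g' }

Productions for T:
  T → * e: FIRST = { '*' }
  T → X: FIRST = { 'e', 'g' }
Productions for X:
  X → g *: FIRST = { 'g' }
  X → e g: FIRST = { 'e' }

All alternatives of each non-terminal have pairwise disjoint FIRST sets.

Answer: No FIRST/FIRST conflicts.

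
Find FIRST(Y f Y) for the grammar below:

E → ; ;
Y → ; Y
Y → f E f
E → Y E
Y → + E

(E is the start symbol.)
{ '+', ';', 'f' }

FIRST sets of the non-terminals involved (from the grammar, by fixed-point iteration):
  FIRST(Y) = { '+', ';', 'f' }

To compute FIRST(Y f Y), process the symbols left to right:
Symbol Y is a non-terminal. Add FIRST(Y) \ {ε} = { '+', ';', 'f' }
Y is not nullable (ε ∉ FIRST(Y)), so stop here.
FIRST(Y f Y) = { '+', ';', 'f' }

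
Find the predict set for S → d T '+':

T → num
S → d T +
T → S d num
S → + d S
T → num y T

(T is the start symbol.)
{ 'd' }

PREDICT(S → d T '+') = (FIRST(RHS) \ {ε}) ∪ (FOLLOW(S) if ε ∈ FIRST(RHS), i.e. RHS ⇒* ε)
FIRST(d T '+') = { 'd' }
ε ∉ FIRST(d T '+'), so FOLLOW(S) is not added.
PREDICT(S → d T '+') = { 'd' }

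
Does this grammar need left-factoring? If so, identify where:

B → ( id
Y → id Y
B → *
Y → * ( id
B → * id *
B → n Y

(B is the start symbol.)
Yes, B has productions with common prefix '*'

Left-factoring is needed when two productions for the same non-terminal
share a common prefix on the right-hand side.

Productions for B:
  B → ( id
  B → *
  B → * id *
  B → n Y
Productions for Y:
  Y → id Y
  Y → * ( id

Found common prefix '*' in productions for B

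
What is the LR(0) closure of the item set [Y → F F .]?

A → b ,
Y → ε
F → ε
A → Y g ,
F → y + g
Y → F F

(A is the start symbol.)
To compute CLOSURE, for each item [A → α.Bβ] where B is a non-terminal, add [B → .γ] for all productions B → γ; repeat for the newly added items until nothing changes.

Start with: [Y → F F .]
The dot is at the end, so nothing is added.

CLOSURE = { [Y → F F .] }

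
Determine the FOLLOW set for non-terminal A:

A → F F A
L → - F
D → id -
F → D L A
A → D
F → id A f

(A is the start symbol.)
To compute FOLLOW(A), find every occurrence of A on a right-hand side N → α A β: add FIRST(β) \ {ε}, and if β is empty or nullable also add FOLLOW(N). Iterate to a fixed point.

A is the start symbol, so $ ∈ FOLLOW(A).
In A → F F A: A is at the end; this adds FOLLOW(A) to itself — nothing new
In F → D L A: A is at the end, add FOLLOW(F)
In F → id A f: A is followed by f, add FIRST(f) \ {ε} = { 'f' }

The FOLLOW sets referred to above (computed the same way, to a fixed point):
  FOLLOW(F) = { 'id' }

Taking the union: FOLLOW(A) = { $, 'f', 'id' }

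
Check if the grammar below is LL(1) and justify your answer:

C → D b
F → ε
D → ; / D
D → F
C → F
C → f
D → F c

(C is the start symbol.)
Relevant sets:
  FIRST(D) = { ';', 'c', ε }
  FIRST(F) = { ε }
  FOLLOW(C) = { $ }
  FOLLOW(D) = { 'b' }

For C:
  PREDICT(C → D b) = { ';', 'b', 'c' }
  PREDICT(C → F) = { $ }
  PREDICT(C → f) = { 'f' }
For D:
  PREDICT(D → ';' '/' D) = { ';' }
  PREDICT(D → F) = { 'b' }
  PREDICT(D → F c) = { 'c' }
F has a single production, so nothing to check there.

All predict sets are disjoint. The grammar IS LL(1).

Answer: Yes, the grammar is LL(1).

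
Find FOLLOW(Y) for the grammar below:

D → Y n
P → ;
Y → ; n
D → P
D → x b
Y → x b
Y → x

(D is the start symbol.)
In D → Y n: Y is followed by n, add FIRST(n) \ {ε} = { 'n' }

Taking the union: FOLLOW(Y) = { 'n' }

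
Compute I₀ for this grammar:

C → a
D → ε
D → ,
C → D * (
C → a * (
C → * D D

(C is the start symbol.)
{ [C → . * D D], [C → . D * (], [C → . a * (], [C → . a], [C' → . C], [D → . ,], [D → .] }

First, augment the grammar with C' → C
I₀ = CLOSURE({ [C' → . C] }):
  [C' → . C] has the dot before C: add [C → . a], [C → . D * (], [C → . a * (], [C → . * D D]
  [C → . D * (] has the dot before D: add [D → .], [D → . ,]
No further items can be added.

I₀ = { [C → . * D D], [C → . D * (], [C → . a * (], [C → . a], [C' → . C], [D → . ,], [D → .] }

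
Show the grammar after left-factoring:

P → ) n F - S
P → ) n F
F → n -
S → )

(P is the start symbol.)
Left-factoring transforms A → αβ₁ | αβ₂ into A → αA' and A' → β₁ | β₂
(α is the longest common prefix among the alternatives). Repeat until
no nonterminal has two alternatives with a common prefix.

Round 1: P has alternatives sharing prefix ') n F'. Introduce P': P → ) n F P'
  Add: P' → - S
  Add: P' → ε

No remaining common prefixes — done.

Resulting grammar:
P → ) n F P'
P' → - S
P' → ε
F → n -
S → )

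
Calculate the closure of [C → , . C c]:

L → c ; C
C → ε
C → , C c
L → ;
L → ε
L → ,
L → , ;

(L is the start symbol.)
{ [C → , . C c], [C → . , C c], [C → .] }

To compute CLOSURE, for each item [A → α.Bβ] where B is a non-terminal, add [B → .γ] for all productions B → γ; repeat for the newly added items until nothing changes.

Start with: [C → , . C c]
  [C → , . C c] has the dot before C: add [C → .], [C → . , C c]
No further items can be added.

CLOSURE = { [C → , . C c], [C → . , C c], [C → .] }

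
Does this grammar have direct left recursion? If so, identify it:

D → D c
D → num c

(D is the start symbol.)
Direct left recursion occurs when N → N α for some non-terminal N (the right-hand side begins with the left-hand side itself).

D → D c: LEFT RECURSIVE (starts with D)
D → num c: starts with num

The grammar has direct left recursion on: D.

Answer: Yes, D is left-recursive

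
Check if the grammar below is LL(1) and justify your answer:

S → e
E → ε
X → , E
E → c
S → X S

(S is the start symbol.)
Relevant sets:
  FIRST(X) = { ',' }
  FOLLOW(E) = { ',', 'e' }

For S:
  PREDICT(S → e) = { 'e' }
  PREDICT(S → X S) = { ',' }
For E:
  PREDICT(E → ε) = { ',', 'e' }
  PREDICT(E → c) = { 'c' }
X has a single production, so nothing to check there.

All predict sets are disjoint. The grammar IS LL(1).

Answer: Yes, the grammar is LL(1).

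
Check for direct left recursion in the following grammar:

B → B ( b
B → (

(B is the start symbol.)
B → B ( b: LEFT RECURSIVE (starts with B)
B → (: starts with '('

The grammar has direct left recursion on: B.

Answer: Yes, B is left-recursive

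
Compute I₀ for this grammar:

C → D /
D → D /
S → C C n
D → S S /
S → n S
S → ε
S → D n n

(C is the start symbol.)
First, augment the grammar with C' → C
I₀ = CLOSURE({ [C' → . C] }):
  [C' → . C] has the dot before C: add [C → . D /]
  [C → . D /] has the dot before D: add [D → . D /], [D → . S S /]
  [D → . S S /] has the dot before S: add [S → . C C n], [S → . n S], [S → .], [S → . D n n]
No further items can be added.

I₀ = { [C → . D /], [C' → . C], [D → . D /], [D → . S S /], [S → . C C n], [S → . D n n], [S → . n S], [S → .] }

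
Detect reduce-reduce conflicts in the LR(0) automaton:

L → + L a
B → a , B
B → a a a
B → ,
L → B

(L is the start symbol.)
Augment with L' → L and build the canonical LR(0) collection (I0 = CLOSURE({[L' → . L]}), then GOTO on every symbol after a dot until no new states appear). It has 12 states:
  I0: { [B → . ,], [B → . a , B], [B → . a a a], [L → . + L a], [L → . B], [L' → . L] }  — shift
  I1: { [B → . ,], [B → . a , B], [B → . a a a], [L → + . L a], [L → . + L a], [L → . B] }  — shift
  I2: { [B → , .] }  — reduce
  I3: { [L → B .] }  — reduce
  I4: { [L' → L .] }  — accept
  I5: { [B → a . , B], [B → a . a a] }  — shift
  I6: { [B → . ,], [B → . a , B], [B → . a a a], [B → a , . B] }  — shift
  I7: { [B → a a . a] }  — shift
  I8: { [B → a a a .] }  — reduce
  I9: { [B → a , B .] }  — reduce
  I10: { [L → + L . a] }  — shift
  I11: { [L → + L a .] }  — reduce

No state contains more than one complete item.

Answer: No reduce-reduce conflicts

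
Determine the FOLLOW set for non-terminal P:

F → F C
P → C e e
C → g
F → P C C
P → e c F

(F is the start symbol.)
{ 'g' }

In F → P C C: P is followed by C C, add FIRST(C C) \ {ε} = { 'g' }

Taking the union: FOLLOW(P) = { 'g' }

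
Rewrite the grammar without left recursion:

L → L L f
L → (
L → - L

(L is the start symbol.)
L is directly left-recursive. The standard transformation for
  A → A α₁ | ... | A α_m | β₁ | ... | β_n
is
  A  → β₁ A' | ... | β_n A'
  A' → α₁ A' | ... | α_m A' | ε

L → ( becomes L → ( L'
L → - L becomes L → - L L'
L → L L f becomes L' → L f L'
Add L' → ε

Resulting grammar:
L → ( L'
L → - L L'
L' → L f L'
L' → ε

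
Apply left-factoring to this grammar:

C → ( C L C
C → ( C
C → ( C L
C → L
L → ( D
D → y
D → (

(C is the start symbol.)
Left-factoring transforms A → αβ₁ | αβ₂ into A → αA' and A' → β₁ | β₂
(α is the longest common prefix among the alternatives). Repeat until
no nonterminal has two alternatives with a common prefix.

Round 1: C has alternatives sharing prefix '( C'. Introduce C': C → ( C C'
  Add: C' → L C
  Add: C' → ε
  Add: C' → L

Round 2: C' has alternatives sharing prefix 'L'. Introduce C'': C' → L C''
  Add: C'' → C
  Add: C'' → ε

No remaining common prefixes — done.

Resulting grammar:
C → ( C C'
C' → L C''
C'' → C
C'' → ε
C' → ε
C → L
L → ( D
D → y
D → (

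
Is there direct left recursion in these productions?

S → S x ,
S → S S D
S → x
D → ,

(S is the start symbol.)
Direct left recursion occurs when N → N α for some non-terminal N (the right-hand side begins with the left-hand side itself).

S → S x ,: LEFT RECURSIVE (starts with S)
S → S S D: LEFT RECURSIVE (starts with S)
S → x: starts with x
D → ,: starts with ','

The grammar has direct left recursion on: S.

Answer: Yes, S is left-recursive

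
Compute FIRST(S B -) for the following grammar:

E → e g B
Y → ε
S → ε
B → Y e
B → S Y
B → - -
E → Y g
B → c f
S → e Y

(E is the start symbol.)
{ '-', 'c', 'e' }

FIRST sets of the non-terminals involved (from the grammar, by fixed-point iteration):
  FIRST(S) = { 'e', ε }
  FIRST(B) = { '-', 'c', 'e', ε }

To compute FIRST(S B -), process the symbols left to right:
Symbol S is a non-terminal. Add FIRST(S) \ {ε} = { 'e' }
S is nullable (ε ∈ FIRST(S)), continue to the next symbol.
Symbol B is a non-terminal. Add FIRST(B) \ {ε} = { '-', 'c', 'e' }
B is nullable (ε ∈ FIRST(B)), continue to the next symbol.
Symbol - is a terminal. Add '-' and stop.
FIRST(S B -) = { '-', 'c', 'e' }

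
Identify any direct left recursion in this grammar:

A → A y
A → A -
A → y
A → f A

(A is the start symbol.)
Direct left recursion occurs when N → N α for some non-terminal N (the right-hand side begins with the left-hand side itself).

A → A y: LEFT RECURSIVE (starts with A)
A → A -: LEFT RECURSIVE (starts with A)
A → y: starts with y
A → f A: starts with f

The grammar has direct left recursion on: A.

Answer: Yes, A is left-recursive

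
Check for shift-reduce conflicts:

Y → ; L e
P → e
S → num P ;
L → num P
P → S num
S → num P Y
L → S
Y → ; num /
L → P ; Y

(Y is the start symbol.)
Augment with Y' → Y and build the canonical LR(0) collection (I0 = CLOSURE({[Y' → . Y]}), then GOTO on every symbol after a dot until no new states appear). It has 19 states:
  I0: { [Y → . ; L e], [Y → . ; num /], [Y' → . Y] }  — shift
  I1: { [L → . P ; Y], [L → . S], [L → . num P], [P → . S num], [P → . e], [S → . num P ;], [S → . num P Y], [Y → ; . L e], [Y → ; . num /] }  — shift
  I2: { [Y' → Y .] }  — accept
  I3: { [Y → ; L . e] }  — shift
  I4: { [L → P . ; Y] }  — shift
  I5: { [L → S .], [P → S . num] }  — shift, reduce
  I6: { [P → e .] }  — reduce
  I7: { [L → num . P], [P → . S num], [P → . e], [S → . num P ;], [S → . num P Y], [S → num . P ;], [S → num . P Y], [Y → ; num . /] }  — shift
  I8: { [Y → ; num / .] }  — reduce
  I9: { [L → num P .], [S → num P . ;], [S → num P . Y], [Y → . ; L e], [Y → . ; num /] }  — shift, reduce
  I10: { [P → S . num] }  — shift
  I11: { [P → . S num], [P → . e], [S → . num P ;], [S → . num P Y], [S → num . P ;], [S → num . P Y] }  — shift
  I12: { [S → num P . ;], [S → num P . Y], [Y → . ; L e], [Y → . ; num /] }  — shift
  I13: { [L → . P ; Y], [L → . S], [L → . num P], [P → . S num], [P → . e], [S → . num P ;], [S → . num P Y], [S → num P ; .], [Y → ; . L e], [Y → ; . num /] }  — shift, reduce
  I14: { [S → num P Y .] }  — reduce
  I15: { [P → S num .] }  — reduce
  I16: { [L → P ; . Y], [Y → . ; L e], [Y → . ; num /] }  — shift
  I17: { [L → P ; Y .] }  — reduce
  I18: { [Y → ; L e .] }  — reduce

I5 contains reduce item [L → S .] and shift item [P → S . num] — shift-reduce conflict.
I9 contains reduce item [L → num P .] and shift items [S → num P . ;], [Y → . ; L e], [Y → . ; num /] — shift-reduce conflict.
I13 contains reduce item [S → num P ; .] and shift items [L → . num P], [P → . e], [S → . num P ;], [S → . num P Y], [Y → ; . num /] — shift-reduce conflict.

Answer: Yes — I5: [L → S .] vs [P → S . num]; I9: [L → num P .] vs [S → num P . ;]; I13: [S → num P ; .] vs [L → . num P]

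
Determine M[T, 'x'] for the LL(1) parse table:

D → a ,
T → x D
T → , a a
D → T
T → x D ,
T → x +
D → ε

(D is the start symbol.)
To find M[T, 'x'], we find productions for T where 'x' is in the predict set (PREDICT(N → α) = (FIRST(α) \ {ε}) ∪ (FOLLOW(N) if α ⇒* ε)).

T → x D: PREDICT = { 'x' }
  'x' is in predict set, so this production goes in M[T, 'x']
T → , a a: PREDICT = { ',' }
T → x D ,: PREDICT = { 'x' }
  'x' is in predict set, so this production goes in M[T, 'x']
T → x +: PREDICT = { 'x' }
  'x' is in predict set, so this production goes in M[T, 'x']

M[T, 'x'] = T → x D, T → x D ,, T → x +  (a multiply-defined cell — the grammar is not LL(1))

Answer: T → x D, T → x D ,, T → x +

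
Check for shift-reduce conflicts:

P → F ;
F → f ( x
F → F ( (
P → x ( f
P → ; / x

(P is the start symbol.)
No shift-reduce conflicts

Augment with P' → P and build the canonical LR(0) collection (I0 = CLOSURE({[P' → . P]}), then GOTO on every symbol after a dot until no new states appear). It has 15 states:
  I0: { [F → . F ( (], [F → . f ( x], [P → . ; / x], [P → . F ;], [P → . x ( f], [P' → . P] }  — shift
  I1: { [P → ; . / x] }  — shift
  I2: { [F → F . ( (], [P → F . ;] }  — shift
  I3: { [P' → P .] }  — accept
  I4: { [F → f . ( x] }  — shift
  I5: { [P → x . ( f] }  — shift
  I6: { [P → x ( . f] }  — shift
  I7: { [P → x ( f .] }  — reduce
  I8: { [F → f ( . x] }  — shift
  I9: { [F → f ( x .] }  — reduce
  I10: { [F → F ( . (] }  — shift
  I11: { [P → F ; .] }  — reduce
  I12: { [F → F ( ( .] }  — reduce
  I13: { [P → ; / . x] }  — shift
  I14: { [P → ; / x .] }  — reduce

No state contains both a complete item and a shift item.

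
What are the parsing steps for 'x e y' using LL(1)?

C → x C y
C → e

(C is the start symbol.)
LL(1) parsing maintains a stack (initially the start symbol over $) and the input. At each step: if the stack top is a terminal, match it against the current input token; if it is a non-terminal N, replace it with the RHS of M[N, lookahead] (the unique production whose predict set contains the lookahead).

Stack is shown with the top on the left.

Stack    Input    Action
------------------------
C $      x e y $  output C → x C y
x C y $  x e y $  match 'x'
C y $    e y $    output C → e
e y $    e y $    match 'e'
y $      y $      match 'y'
$        $        accept

The string is accepted.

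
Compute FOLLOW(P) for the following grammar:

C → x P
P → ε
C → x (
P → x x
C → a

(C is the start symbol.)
To compute FOLLOW(P), find every occurrence of P on a right-hand side N → α P β: add FIRST(β) \ {ε}, and if β is empty or nullable also add FOLLOW(N). Iterate to a fixed point.

In C → x P: P is at the end, add FOLLOW(C)

The FOLLOW sets referred to above (computed the same way, to a fixed point):
  FOLLOW(C) = { $ }

Taking the union: FOLLOW(P) = { $ }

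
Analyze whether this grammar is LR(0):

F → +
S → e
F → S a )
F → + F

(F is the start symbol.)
A grammar is LR(0) if no state in the canonical LR(0) collection has:
  - both a shift item (dot before a terminal) and a complete item (shift-reduce conflict), or
  - two or more complete items (reduce-reduce conflict; the accept item [F' → F .] counts as a complete item here).

Augment with F' → F and build the canonical LR(0) collection (I0 = CLOSURE({[F' → . F]}), then GOTO on every symbol after a dot until no new states appear). It has 8 states:
  I0: { [F → . + F], [F → . +], [F → . S a )], [F' → . F], [S → . e] }  — shift
  I1: { [F → + . F], [F → + .], [F → . + F], [F → . +], [F → . S a )], [S → . e] }  — shift, reduce
  I2: { [F' → F .] }  — accept
  I3: { [F → S . a )] }  — shift
  I4: { [S → e .] }  — reduce
  I5: { [F → S a . )] }  — shift
  I6: { [F → S a ) .] }  — reduce
  I7: { [F → + F .] }  — reduce

Conflict in state I1:
  Shift-reduce conflict between [F → + .] and [F → . +]
So the grammar is NOT LR(0).

Answer: No. Shift-reduce conflict between [F → + .] and [F → . +]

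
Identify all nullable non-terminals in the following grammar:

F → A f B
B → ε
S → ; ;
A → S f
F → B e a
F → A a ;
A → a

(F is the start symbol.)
{ 'B' }

A non-terminal is nullable if it can derive ε (the empty string): either it has an ε-production, or it has a production whose right-hand side consists entirely of nullable non-terminals.

ε-productions: B → ε
So B is immediately nullable.
No further non-terminal can be added: every production for the remaining non-terminals contains a terminal or a non-nullable non-terminal.
Nullable = { 'B' }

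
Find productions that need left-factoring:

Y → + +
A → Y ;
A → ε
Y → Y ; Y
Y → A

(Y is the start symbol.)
Left-factoring is needed when two productions for the same non-terminal
share a common prefix on the right-hand side.

Productions for Y:
  Y → + +
  Y → Y ; Y
  Y → A
Productions for A:
  A → Y ;
  A → ε

No common prefixes found.

Answer: No, left-factoring is not needed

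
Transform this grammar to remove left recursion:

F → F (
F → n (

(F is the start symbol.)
F is directly left-recursive. The standard transformation for
  A → A α₁ | ... | A α_m | β₁ | ... | β_n
is
  A  → β₁ A' | ... | β_n A'
  A' → α₁ A' | ... | α_m A' | ε

F → n ( becomes F → n ( F'
F → F ( becomes F' → ( F'
Add F' → ε

Resulting grammar:
F → n ( F'
F' → ( F'
F' → ε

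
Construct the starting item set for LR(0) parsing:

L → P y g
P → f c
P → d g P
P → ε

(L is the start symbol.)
First, augment the grammar with L' → L
I₀ = CLOSURE({ [L' → . L] }):
  [L' → . L] has the dot before L: add [L → . P y g]
  [L → . P y g] has the dot before P: add [P → . f c], [P → . d g P], [P → .]
No further items can be added.

I₀ = { [L → . P y g], [L' → . L], [P → . d g P], [P → . f c], [P → .] }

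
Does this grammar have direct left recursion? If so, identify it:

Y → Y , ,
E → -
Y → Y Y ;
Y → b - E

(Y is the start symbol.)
Y → Y , ,: LEFT RECURSIVE (starts with Y)
E → -: starts with '-'
Y → Y Y ;: LEFT RECURSIVE (starts with Y)
Y → b - E: starts with b

The grammar has direct left recursion on: Y.

Answer: Yes, Y is left-recursive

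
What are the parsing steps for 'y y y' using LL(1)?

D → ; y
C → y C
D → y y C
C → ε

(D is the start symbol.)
Stack is shown with the top on the left.

Stack    Input    Action
------------------------
D $      y y y $  output D → y y C
y y C $  y y y $  match 'y'
y C $    y y $    match 'y'
C $      y $      output C → y C
y C $    y $      match 'y'
C $      $        output C → ε
$        $        accept

The string is accepted.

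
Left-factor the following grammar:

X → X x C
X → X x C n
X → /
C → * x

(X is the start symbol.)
X → X x C X'
X' → ε
X' → n
X → /
C → * x

Left-factoring transforms A → αβ₁ | αβ₂ into A → αA' and A' → β₁ | β₂
(α is the longest common prefix among the alternatives). Repeat until
no nonterminal has two alternatives with a common prefix.

Round 1: X has alternatives sharing prefix 'X x C'. Introduce X': X → X x C X'
  Add: X' → ε
  Add: X' → n

No remaining common prefixes — done.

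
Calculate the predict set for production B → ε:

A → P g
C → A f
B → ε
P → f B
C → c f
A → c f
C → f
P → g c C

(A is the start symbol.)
{ 'g' }

PREDICT(B → ε) = (FIRST(RHS) \ {ε}) ∪ (FOLLOW(B) if ε ∈ FIRST(RHS), i.e. RHS ⇒* ε)
The right-hand side is ε (FIRST(ε) = { ε }), so the predict set is FOLLOW(B) = { 'g' }
PREDICT(B → ε) = { 'g' }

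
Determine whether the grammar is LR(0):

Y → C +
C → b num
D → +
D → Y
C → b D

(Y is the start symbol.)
A grammar is LR(0) if no state in the canonical LR(0) collection has:
  - both a shift item (dot before a terminal) and a complete item (shift-reduce conflict), or
  - two or more complete items (reduce-reduce conflict; the accept item [Y' → Y .] counts as a complete item here).

Augment with Y' → Y and build the canonical LR(0) collection (I0 = CLOSURE({[Y' → . Y]}), then GOTO on every symbol after a dot until no new states appear). It has 9 states:
  I0: { [C → . b D], [C → . b num], [Y → . C +], [Y' → . Y] }  — shift
  I1: { [Y → C . +] }  — shift
  I2: { [Y' → Y .] }  — accept
  I3: { [C → . b D], [C → . b num], [C → b . D], [C → b . num], [D → . +], [D → . Y], [Y → . C +] }  — shift
  I4: { [D → + .] }  — reduce
  I5: { [C → b D .] }  — reduce
  I6: { [D → Y .] }  — reduce
  I7: { [C → b num .] }  — reduce
  I8: { [Y → C + .] }  — reduce

Every state is either a pure shift/goto state or contains exactly one complete item and nothing to shift — no conflicts. The grammar is LR(0).

Answer: Yes, the grammar is LR(0)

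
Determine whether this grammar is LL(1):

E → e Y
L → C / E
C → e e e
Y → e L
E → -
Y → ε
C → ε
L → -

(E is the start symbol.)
Yes, the grammar is LL(1).

A grammar is LL(1) if for each non-terminal N with multiple productions, the predict sets of those productions are pairwise disjoint, where PREDICT(N → α) = (FIRST(α) \ {ε}) ∪ (FOLLOW(N) if α ⇒* ε).

Relevant sets:
  FIRST(C) = { 'e', ε }
  FOLLOW(C) = { '/' }
  FOLLOW(Y) = { $ }

For E:
  PREDICT(E → e Y) = { 'e' }
  PREDICT(E → '-') = { '-' }
For L:
  PREDICT(L → C '/' E) = { '/', 'e' }
  PREDICT(L → '-') = { '-' }
For C:
  PREDICT(C → e e e) = { 'e' }
  PREDICT(C → ε) = { '/' }
For Y:
  PREDICT(Y → e L) = { 'e' }
  PREDICT(Y → ε) = { $ }

All predict sets are disjoint. The grammar IS LL(1).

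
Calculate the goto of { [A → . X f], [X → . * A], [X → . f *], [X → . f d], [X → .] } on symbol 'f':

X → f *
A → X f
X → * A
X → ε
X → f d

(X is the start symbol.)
GOTO(I, 'f') = CLOSURE({ [A → αX.β] : [A → α.Xβ] ∈ I, X = 'f' })

Items with dot before 'f', with the dot advanced:
  [X → . f *] → [X → f . *]
  [X → . f d] → [X → f . d]
Closure adds nothing (no advanced item has the dot before a non-terminal).

GOTO = { [X → f . *], [X → f . d] }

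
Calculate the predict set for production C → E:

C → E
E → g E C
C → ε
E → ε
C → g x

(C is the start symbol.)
PREDICT(C → E) = (FIRST(RHS) \ {ε}) ∪ (FOLLOW(C) if ε ∈ FIRST(RHS), i.e. RHS ⇒* ε)
FIRST(E) = { 'g', ε }
FIRST(E) = { 'g', ε }
ε ∈ FIRST(E) (the right-hand side is nullable), so add FOLLOW(C) = { $, 'g' }
PREDICT(C → E) = { $, 'g' }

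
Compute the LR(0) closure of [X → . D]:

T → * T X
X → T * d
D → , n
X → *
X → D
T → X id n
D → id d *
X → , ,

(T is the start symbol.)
{ [D → . , n], [D → . id d *], [X → . D] }

Start with: [X → . D]
  [X → . D] has the dot before D: add [D → . , n], [D → . id d *]
No further items can be added.

CLOSURE = { [D → . , n], [D → . id d *], [X → . D] }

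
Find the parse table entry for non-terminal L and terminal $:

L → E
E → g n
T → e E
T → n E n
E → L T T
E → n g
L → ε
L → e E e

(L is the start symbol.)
L → ε

To find M[L, $], we find productions for L where $ is in the predict set (PREDICT(N → α) = (FIRST(α) \ {ε}) ∪ (FOLLOW(N) if α ⇒* ε)).

Relevant sets:
  FIRST(E) = { 'e', 'g', 'n' }
  FOLLOW(L) = { $, 'e', 'n' }

L → E: PREDICT = { 'e', 'g', 'n' }
L → ε: PREDICT = { $, 'e', 'n' }
  $ is in predict set, so this production goes in M[L, $]
L → e E e: PREDICT = { 'e' }

M[L, $] = L → ε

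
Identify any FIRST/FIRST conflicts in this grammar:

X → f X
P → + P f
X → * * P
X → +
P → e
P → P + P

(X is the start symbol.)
Yes. P → '+' P f / P → P '+' P on { '+' }; P → e / P → P '+' P on { 'e' }

A FIRST/FIRST conflict occurs when two productions N → α and N → β for the same non-terminal have FIRST(α) ∩ FIRST(β) ≠ ∅ (with ε ∈ FIRST of a nullable right-hand side, so two nullable alternatives also conflict).

FIRST sets of the non-terminals at (or reachable through a nullable prefix from) the front of some alternative:
  FIRST(P) = { '+', 'e' }

Productions for X:
  X → f X: FIRST = { 'f' }
  X → * * P: FIRST = { '*' }
  X → +: FIRST = { '+' }
Productions for P:
  P → + P f: FIRST = { '+' }
  P → e: FIRST = { 'e' }
  P → P + P: FIRST = { '+', 'e' }

Conflict for P: P → + P f and P → P + P
  Overlap: { '+' }
Conflict for P: P → e and P → P + P
  Overlap: { 'e' }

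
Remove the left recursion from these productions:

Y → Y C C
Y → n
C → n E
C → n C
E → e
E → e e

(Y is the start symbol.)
Y → n Y'
Y' → C C Y'
Y' → ε
C → n E
C → n C
E → e
E → e e

Y is directly left-recursive. The standard transformation for
  A → A α₁ | ... | A α_m | β₁ | ... | β_n
is
  A  → β₁ A' | ... | β_n A'
  A' → α₁ A' | ... | α_m A' | ε

Y → n becomes Y → n Y'
Y → Y C C becomes Y' → C C Y'
Add Y' → ε

Productions for other non-terminals are unchanged:
  C → n E
  C → n C
  E → e
  E → e e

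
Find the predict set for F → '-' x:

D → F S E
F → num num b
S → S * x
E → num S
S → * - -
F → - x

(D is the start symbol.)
PREDICT(F → '-' x) = (FIRST(RHS) \ {ε}) ∪ (FOLLOW(F) if ε ∈ FIRST(RHS), i.e. RHS ⇒* ε)
FIRST('-' x) = { '-' }
ε ∉ FIRST('-' x), so FOLLOW(F) is not added.
PREDICT(F → '-' x) = { '-' }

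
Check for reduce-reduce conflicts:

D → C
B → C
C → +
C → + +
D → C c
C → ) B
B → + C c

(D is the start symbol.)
Yes — I10: [C → + .] vs [C → + + .]

A reduce-reduce conflict occurs when an LR(0) state has two complete items [A → α .] and [B → β .] — both call for a reduction, and with no lookahead the parser cannot choose between them.

Augment with D' → D and build the canonical LR(0) collection (I0 = CLOSURE({[D' → . D]}), then GOTO on every symbol after a dot until no new states appear). It has 13 states:
  I0: { [C → . ) B], [C → . + +], [C → . +], [D → . C c], [D → . C], [D' → . D] }  — shift
  I1: { [B → . + C c], [B → . C], [C → ) . B], [C → . ) B], [C → . + +], [C → . +] }  — shift
  I2: { [C → + . +], [C → + .] }  — shift, reduce
  I3: { [D → C . c], [D → C .] }  — shift, reduce
  I4: { [D' → D .] }  — accept
  I5: { [D → C c .] }  — reduce
  I6: { [C → + + .] }  — reduce
  I7: { [B → + . C c], [C → + . +], [C → + .], [C → . ) B], [C → . + +], [C → . +] }  — shift, reduce
  I8: { [C → ) B .] }  — reduce
  I9: { [B → C .] }  — reduce
  I10: { [C → + + .], [C → + . +], [C → + .] }  — shift, 2 reduces
  I11: { [B → + C . c] }  — shift
  I12: { [B → + C c .] }  — reduce

I10 contains complete items [C → + .], [C → + + .] — reduce-reduce conflict.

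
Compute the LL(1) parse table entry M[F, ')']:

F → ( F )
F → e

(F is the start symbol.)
To find M[F, ')'], we find productions for F where ')' is in the predict set (PREDICT(N → α) = (FIRST(α) \ {ε}) ∪ (FOLLOW(N) if α ⇒* ε)).

F → ( F ): PREDICT = { '(' }
F → e: PREDICT = { 'e' }

M[F, ')'] is empty (no production applies)

Answer: Empty (error entry)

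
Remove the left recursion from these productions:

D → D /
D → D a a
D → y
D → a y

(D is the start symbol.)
D is directly left-recursive. The standard transformation for
  A → A α₁ | ... | A α_m | β₁ | ... | β_n
is
  A  → β₁ A' | ... | β_n A'
  A' → α₁ A' | ... | α_m A' | ε

D → y becomes D → y D'
D → a y becomes D → a y D'
D → D / becomes D' → / D'
D → D a a becomes D' → a a D'
Add D' → ε

Resulting grammar:
D → y D'
D → a y D'
D' → / D'
D' → a a D'
D' → ε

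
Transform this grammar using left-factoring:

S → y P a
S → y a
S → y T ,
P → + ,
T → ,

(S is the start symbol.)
S → y S'
S' → P a
S' → a
S' → T ,
P → + ,
T → ,

Left-factoring transforms A → αβ₁ | αβ₂ into A → αA' and A' → β₁ | β₂
(α is the longest common prefix among the alternatives). Repeat until
no nonterminal has two alternatives with a common prefix.

Round 1: S has alternatives sharing prefix 'y'. Introduce S': S → y S'
  Add: S' → P a
  Add: S' → a
  Add: S' → T ,

No remaining common prefixes — done.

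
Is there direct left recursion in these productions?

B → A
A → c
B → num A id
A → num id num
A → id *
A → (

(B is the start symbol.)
No direct left recursion

Direct left recursion occurs when N → N α for some non-terminal N (the right-hand side begins with the left-hand side itself).

B → A: starts with A
A → c: starts with c
B → num A id: starts with num
A → num id num: starts with num
A → id *: starts with id
A → (: starts with '('

No direct left recursion found.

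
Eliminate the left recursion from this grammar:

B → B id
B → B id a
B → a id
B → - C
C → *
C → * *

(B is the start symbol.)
B is directly left-recursive. The standard transformation for
  A → A α₁ | ... | A α_m | β₁ | ... | β_n
is
  A  → β₁ A' | ... | β_n A'
  A' → α₁ A' | ... | α_m A' | ε

B → a id becomes B → a id B'
B → - C becomes B → - C B'
B → B id becomes B' → id B'
B → B id a becomes B' → id a B'
Add B' → ε

Productions for other non-terminals are unchanged:
  C → *
  C → * *

Resulting grammar:
B → a id B'
B → - C B'
B' → id B'
B' → id a B'
B' → ε
C → *
C → * *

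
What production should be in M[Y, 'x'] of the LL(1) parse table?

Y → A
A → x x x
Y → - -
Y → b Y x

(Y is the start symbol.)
To find M[Y, 'x'], we find productions for Y where 'x' is in the predict set (PREDICT(N → α) = (FIRST(α) \ {ε}) ∪ (FOLLOW(N) if α ⇒* ε)).

Relevant sets:
  FIRST(A) = { 'x' }

Y → A: PREDICT = { 'x' }
  'x' is in predict set, so this production goes in M[Y, 'x']
Y → - -: PREDICT = { '-' }
Y → b Y x: PREDICT = { 'b' }

M[Y, 'x'] = Y → A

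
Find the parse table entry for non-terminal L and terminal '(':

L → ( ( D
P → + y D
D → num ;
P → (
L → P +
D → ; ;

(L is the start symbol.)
L → ( ( D, L → P +

To find M[L, '('], we find productions for L where '(' is in the predict set (PREDICT(N → α) = (FIRST(α) \ {ε}) ∪ (FOLLOW(N) if α ⇒* ε)).

Relevant sets:
  FIRST(P) = { '(', '+' }

L → ( ( D: PREDICT = { '(' }
  '(' is in predict set, so this production goes in M[L, '(']
L → P +: PREDICT = { '(', '+' }
  '(' is in predict set, so this production goes in M[L, '(']

M[L, '('] = L → ( ( D, L → P +  (a multiply-defined cell — the grammar is not LL(1))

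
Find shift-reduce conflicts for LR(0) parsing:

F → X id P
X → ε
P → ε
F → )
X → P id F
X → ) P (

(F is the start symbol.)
A shift-reduce conflict occurs when an LR(0) state has both:
  - a complete (reduce) item [A → α .] (dot at the end), and
  - a shift item [B → β . c γ] (dot before a terminal).

Augment with F' → F and build the canonical LR(0) collection (I0 = CLOSURE({[F' → . F]}), then GOTO on every symbol after a dot until no new states appear). It has 11 states:
  I0: { [F → . )], [F → . X id P], [F' → . F], [P → .], [X → . ) P (], [X → . P id F], [X → .] }  — shift, 2 reduces
  I1: { [F → ) .], [P → .], [X → ) . P (] }  — 2 reduces
  I2: { [F' → F .] }  — accept
  I3: { [X → P . id F] }  — shift
  I4: { [F → X . id P] }  — shift
  I5: { [F → X id . P], [P → .] }  — reduce
  I6: { [F → X id P .] }  — reduce
  I7: { [F → . )], [F → . X id P], [P → .], [X → . ) P (], [X → . P id F], [X → .], [X → P id . F] }  — shift, 2 reduces
  I8: { [X → P id F .] }  — reduce
  I9: { [X → ) P . (] }  — shift
  I10: { [X → ) P ( .] }  — reduce

I0 contains reduce items [P → .], [X → .] and shift items [F → . )], [X → . ) P (] — shift-reduce conflict.
I7 contains reduce items [P → .], [X → .] and shift items [F → . )], [X → . ) P (] — shift-reduce conflict.

Answer: Yes — I0: [P → .] vs [F → . )]; I7: [P → .] vs [F → . )]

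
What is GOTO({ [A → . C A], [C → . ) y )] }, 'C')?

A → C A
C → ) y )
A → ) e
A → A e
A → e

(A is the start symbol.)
GOTO(I, 'C') = CLOSURE({ [A → αX.β] : [A → α.Xβ] ∈ I, X = 'C' })

Items with dot before 'C', with the dot advanced:
  [A → . C A] → [A → C . A]
Closure of the advanced items:
  [A → C . A] has the dot before A: add [A → . C A], [A → . ) e], [A → . A e], [A → . e]
  [A → . C A] has the dot before C: add [C → . ) y )]

GOTO = { [A → . ) e], [A → . A e], [A → . C A], [A → . e], [A → C . A], [C → . ) y )] }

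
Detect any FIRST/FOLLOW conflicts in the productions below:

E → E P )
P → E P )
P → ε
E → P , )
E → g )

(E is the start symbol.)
A FIRST/FOLLOW conflict occurs when a non-terminal N has a nullable alternative N → β (β ⇒* ε) and another alternative N → α with FIRST(α) ∩ FOLLOW(N) ≠ ∅: on such a lookahead the parser cannot decide between expanding α and letting N vanish via β.

Nullable non-terminals: P.
FIRST sets used below: FIRST(E) = { ',', 'g' }

P: nullable alternative(s) P → ε; FOLLOW(P) = { ')', ',' }
  P → E P ): FIRST \ {ε} = { ',', 'g' } — overlaps FOLLOW(P) on { ',' }: CONFLICT
  P → ε: FIRST \ {ε} = { } — this is the only nullable alternative, skip

E has no nullable alternative, so no FIRST/FOLLOW check is needed there.

So the grammar has 1 FIRST/FOLLOW conflict (marked CONFLICT above).

Answer: Yes. P → E P ')' with FOLLOW(P) on { ',' }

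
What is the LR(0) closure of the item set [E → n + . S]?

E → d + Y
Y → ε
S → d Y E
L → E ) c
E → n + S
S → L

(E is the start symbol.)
{ [E → . d + Y], [E → . n + S], [E → n + . S], [L → . E ) c], [S → . L], [S → . d Y E] }

To compute CLOSURE, for each item [A → α.Bβ] where B is a non-terminal, add [B → .γ] for all productions B → γ; repeat for the newly added items until nothing changes.

Start with: [E → n + . S]
  [E → n + . S] has the dot before S: add [S → . d Y E], [S → . L]
  [S → . L] has the dot before L: add [L → . E ) c]
  [L → . E ) c] has the dot before E: add [E → . d + Y], [E → . n + S]
No further items can be added.

CLOSURE = { [E → . d + Y], [E → . n + S], [E → n + . S], [L → . E ) c], [S → . L], [S → . d Y E] }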